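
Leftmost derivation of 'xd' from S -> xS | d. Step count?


Derivation: S => xS => xd
Steps: 2


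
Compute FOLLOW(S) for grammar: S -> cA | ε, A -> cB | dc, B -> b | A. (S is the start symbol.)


$ ∈ FOLLOW(S). For each A -> αBβ: add FIRST(β)\{ε} to FOLLOW(B); if β nullable, add FOLLOW(A).
FOLLOW(S) = {$}


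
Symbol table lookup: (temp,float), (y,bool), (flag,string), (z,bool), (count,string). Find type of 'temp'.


Lookup 'temp' → type float


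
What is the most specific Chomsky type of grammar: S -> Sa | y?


Left-linear: every RHS is a terminal or one nonterminal followed by a terminal
Classification: Type 3 (Regular)


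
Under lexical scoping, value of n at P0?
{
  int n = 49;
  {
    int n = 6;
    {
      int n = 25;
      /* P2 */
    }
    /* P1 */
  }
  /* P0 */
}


n declared in the same block as P0
n = 49


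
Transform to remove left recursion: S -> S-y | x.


Left-recursive alternatives: S-y; non-recursive: x
Introduce S': S -> xS', S' -> -yS' | ε


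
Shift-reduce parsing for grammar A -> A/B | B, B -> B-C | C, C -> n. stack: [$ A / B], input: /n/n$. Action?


handle 'A/B' on top; lookahead ∈ FOLLOW(A) = {/, $}
Action: reduce (A -> A/B)


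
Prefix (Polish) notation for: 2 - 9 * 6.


'*' binds tighter: tree is (- 2 (* 9 6))
Prefix: - 2 * 9 6


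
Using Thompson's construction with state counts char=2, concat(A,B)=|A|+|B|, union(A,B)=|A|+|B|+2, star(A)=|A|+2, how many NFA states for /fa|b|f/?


Syntax tree has 4 char leaf(s), 2 union(s), 0 star(s)
chars contribute 4×2 = 8; each union adds +2; each star adds +2
Total: 8 + 4 + 0 = 12 states


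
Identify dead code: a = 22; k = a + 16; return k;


a is read by k's definition; k is returned
No dead code


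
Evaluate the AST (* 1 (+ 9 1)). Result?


Evaluate inner: (+ 9 1) = 10
Evaluate root: (* 1 10) = 10
Result: 10


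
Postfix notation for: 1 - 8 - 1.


Left to right (same or higher precedence on left)
Postfix: 1 8 - 1 -


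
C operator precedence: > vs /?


'/' is multiplicative (level 10); '>' is relational (level 7)
Higher level binds tighter
'/' has higher precedence than '>'


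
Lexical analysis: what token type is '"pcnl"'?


Pattern: double-quoted sequence
Type: STRING_LITERAL


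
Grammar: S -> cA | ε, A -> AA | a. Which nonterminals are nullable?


A nonterminal is nullable iff some alternative derives ε (directly, or every symbol in it is nullable)
Nullable: {S}


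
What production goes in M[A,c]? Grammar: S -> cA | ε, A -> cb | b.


For [A, c]: 'c' ∈ FIRST(cb)
Entry: A -> cb


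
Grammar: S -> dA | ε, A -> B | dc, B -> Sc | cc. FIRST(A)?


Per alternative of A: FIRST(B) = {c, d}; FIRST(dc) = {d}
FIRST(A) = {c, d}


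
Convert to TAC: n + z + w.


Break into single-operator statements:
t1 = n + z
t2 = t1 + w


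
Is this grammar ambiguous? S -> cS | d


right-linear, alternatives start with distinct terminals 'c' vs 'd': unique leftmost derivation
Unambiguous


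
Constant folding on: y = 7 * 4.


7 * 4 = 28 at compile time
Optimized: y = 28


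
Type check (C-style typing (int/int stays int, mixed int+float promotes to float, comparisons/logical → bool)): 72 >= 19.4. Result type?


Operand types: int >= float
Rule: comparison yields bool
Result type: bool


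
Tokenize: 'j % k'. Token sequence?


Scan left to right, longest-match per lexeme
Tokens: ID(j), OP(%), ID(k)


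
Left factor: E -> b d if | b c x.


Common prefix: 'b'
Factored: E -> b E', E' -> d if | c x


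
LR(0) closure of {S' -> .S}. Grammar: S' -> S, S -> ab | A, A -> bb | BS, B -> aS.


Start: S' -> .S
For each item with dot before a nonterminal B, add B -> .γ for every B-production
Closure: [S' -> .S, S -> .ab, S -> .A, A -> .bb, A -> .BS, B -> .aS]


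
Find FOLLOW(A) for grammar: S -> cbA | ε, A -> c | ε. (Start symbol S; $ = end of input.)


$ ∈ FOLLOW(S). For each A -> αBβ: add FIRST(β)\{ε} to FOLLOW(B); if β nullable, add FOLLOW(A).
FOLLOW(A) = {$}


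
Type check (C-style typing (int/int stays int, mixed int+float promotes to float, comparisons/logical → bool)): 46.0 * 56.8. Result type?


Operand types: float * float
Rule: mixed int/float promotes to float; int/int stays int
Result type: float


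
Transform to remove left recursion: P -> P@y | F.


Left-recursive alternatives: P@y; non-recursive: F
Introduce P': P -> FP', P' -> @yP' | ε


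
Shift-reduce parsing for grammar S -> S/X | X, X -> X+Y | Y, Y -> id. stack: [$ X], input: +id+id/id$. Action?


shift '+' to continue X -> X+Y
Action: shift


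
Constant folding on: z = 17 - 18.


17 - 18 = -1 at compile time
Optimized: z = -1


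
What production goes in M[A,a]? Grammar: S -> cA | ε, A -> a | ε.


For [A, a]: 'a' ∈ FIRST(a)
Entry: A -> a


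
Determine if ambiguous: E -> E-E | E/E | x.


'x-x/x' has two parse trees (no precedence encoded between - and /)
Ambiguous


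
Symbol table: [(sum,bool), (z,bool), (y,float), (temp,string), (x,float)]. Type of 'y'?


Lookup 'y' → type float


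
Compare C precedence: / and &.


'/' is multiplicative (level 10); '&' is bitwise AND (level 5)
Higher level binds tighter
'/' has higher precedence than '&'


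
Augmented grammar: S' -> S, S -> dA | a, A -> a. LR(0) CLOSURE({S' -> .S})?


Start: S' -> .S
For each item with dot before a nonterminal B, add B -> .γ for every B-production
Closure: [S' -> .S, S -> .dA, S -> .a]


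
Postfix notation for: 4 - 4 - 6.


Left to right (same or higher precedence on left)
Postfix: 4 4 - 6 -


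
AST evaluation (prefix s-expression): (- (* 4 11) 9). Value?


Evaluate inner: (* 4 11) = 44
Evaluate root: (- 44 9) = 35
Result: 35


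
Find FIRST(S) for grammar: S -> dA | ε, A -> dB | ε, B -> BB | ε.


Per alternative of S: FIRST(dA) = {d}; FIRST(ε) = {ε}
FIRST(S) = {d, ε}


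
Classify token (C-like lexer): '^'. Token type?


Pattern: operator symbol
Type: OPERATOR


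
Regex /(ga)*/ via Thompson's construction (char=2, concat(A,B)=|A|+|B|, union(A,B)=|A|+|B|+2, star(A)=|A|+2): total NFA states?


Syntax tree has 2 char leaf(s), 0 union(s), 1 star(s)
chars contribute 2×2 = 4; each union adds +2; each star adds +2
Total: 4 + 0 + 2 = 6 states


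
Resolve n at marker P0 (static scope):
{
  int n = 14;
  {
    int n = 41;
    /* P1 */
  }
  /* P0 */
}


n declared in the same block as P0
n = 14


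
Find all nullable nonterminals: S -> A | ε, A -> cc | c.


A nonterminal is nullable iff some alternative derives ε (directly, or every symbol in it is nullable)
Nullable: {S}


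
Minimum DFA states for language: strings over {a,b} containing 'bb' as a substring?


KMP-style automaton: 2 progress states + 1 absorbing accept = 3
Minimal DFA: 3 states


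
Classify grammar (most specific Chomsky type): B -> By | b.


Left-linear: every RHS is a terminal or one nonterminal followed by a terminal
Classification: Type 3 (Regular)


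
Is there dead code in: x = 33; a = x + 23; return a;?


x is read by a's definition; a is returned
No dead code


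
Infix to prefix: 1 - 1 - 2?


left-to-right (same/higher precedence on left): tree is (- (- 1 1) 2)
Prefix: - - 1 1 2


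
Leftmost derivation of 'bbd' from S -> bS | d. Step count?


Derivation: S => bS => bbS => bbd
Steps: 3


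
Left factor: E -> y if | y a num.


Common prefix: 'y'
Factored: E -> y E', E' -> if | a num


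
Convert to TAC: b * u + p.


Break into single-operator statements:
t1 = b * u
t2 = t1 + p


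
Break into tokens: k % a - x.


Scan left to right, longest-match per lexeme
Tokens: ID(k), OP(%), ID(a), OP(-), ID(x)


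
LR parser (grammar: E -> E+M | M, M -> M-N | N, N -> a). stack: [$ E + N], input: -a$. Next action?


'N' (not preceded by M-) is the handle for M -> N
Action: reduce (M -> N)


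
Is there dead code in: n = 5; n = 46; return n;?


first assignment to n is overwritten before any read
Dead: 'n = 5'


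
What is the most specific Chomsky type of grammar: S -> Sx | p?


Left-linear: every RHS is a terminal or one nonterminal followed by a terminal
Classification: Type 3 (Regular)


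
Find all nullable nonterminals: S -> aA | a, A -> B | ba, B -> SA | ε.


A nonterminal is nullable iff some alternative derives ε (directly, or every symbol in it is nullable)
Nullable: {A, B}


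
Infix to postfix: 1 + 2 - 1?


Left to right (same or higher precedence on left)
Postfix: 1 2 + 1 -


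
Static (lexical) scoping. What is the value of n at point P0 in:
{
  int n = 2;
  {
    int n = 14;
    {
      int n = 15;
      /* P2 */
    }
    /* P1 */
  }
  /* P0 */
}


n declared in the same block as P0
n = 2


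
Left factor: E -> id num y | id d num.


Common prefix: 'id'
Factored: E -> id E', E' -> num y | d num


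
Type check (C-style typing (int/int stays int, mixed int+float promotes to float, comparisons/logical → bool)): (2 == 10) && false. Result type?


Operand types: bool && bool
Rule: logical operators take bool operands and yield bool
Result type: bool


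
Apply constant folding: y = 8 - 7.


8 - 7 = 1 at compile time
Optimized: y = 1


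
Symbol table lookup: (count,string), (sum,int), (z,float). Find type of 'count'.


Lookup 'count' → type string


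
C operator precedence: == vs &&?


'==' is equality (level 6); '&&' is logical AND (level 2)
Higher level binds tighter
'==' has higher precedence than '&&'


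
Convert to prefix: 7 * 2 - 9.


left-to-right (same/higher precedence on left): tree is (- (* 7 2) 9)
Prefix: - * 7 2 9


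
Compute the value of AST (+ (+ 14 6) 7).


Evaluate inner: (+ 14 6) = 20
Evaluate root: (+ 20 7) = 27
Result: 27


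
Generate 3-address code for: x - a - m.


Break into single-operator statements:
t1 = x - a
t2 = t1 - m


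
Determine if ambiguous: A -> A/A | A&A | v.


'v/v&v' has two parse trees (no precedence encoded between / and &)
Ambiguous


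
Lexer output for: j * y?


Scan left to right, longest-match per lexeme
Tokens: ID(j), OP(*), ID(y)


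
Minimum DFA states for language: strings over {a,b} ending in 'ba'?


Track the longest suffix of input matching a prefix of 'ba': 3 classes (prefixes of length 0..2)
Minimal DFA: 3 states


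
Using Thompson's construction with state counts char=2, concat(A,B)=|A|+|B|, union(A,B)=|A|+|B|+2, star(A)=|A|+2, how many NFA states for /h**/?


Syntax tree has 1 char leaf(s), 0 union(s), 2 star(s)
chars contribute 1×2 = 2; each union adds +2; each star adds +2
Total: 2 + 0 + 4 = 6 states


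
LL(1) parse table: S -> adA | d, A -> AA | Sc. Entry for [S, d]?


For [S, d]: 'd' ∈ FIRST(d)
Entry: S -> d


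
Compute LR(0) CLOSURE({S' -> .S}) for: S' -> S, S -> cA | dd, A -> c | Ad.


Start: S' -> .S
For each item with dot before a nonterminal B, add B -> .γ for every B-production
Closure: [S' -> .S, S -> .cA, S -> .dd]


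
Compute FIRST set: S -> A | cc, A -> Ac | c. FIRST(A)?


Per alternative of A: FIRST(Ac) = {c}; FIRST(c) = {c}
FIRST(A) = {c}


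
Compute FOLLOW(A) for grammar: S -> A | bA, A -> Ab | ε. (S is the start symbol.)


$ ∈ FOLLOW(S). For each A -> αBβ: add FIRST(β)\{ε} to FOLLOW(B); if β nullable, add FOLLOW(A).
FOLLOW(A) = {$, b}


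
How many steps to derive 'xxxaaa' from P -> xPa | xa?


Derivation: P => xPa => xxPaa => xxxaaa
Steps: 3


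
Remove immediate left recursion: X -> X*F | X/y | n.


Left-recursive alternatives: X*F, X/y; non-recursive: n
Introduce X': X -> nX', X' -> *FX' | /yX' | ε


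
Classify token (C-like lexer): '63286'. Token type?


Pattern: digits only
Type: INTEGER_LITERAL


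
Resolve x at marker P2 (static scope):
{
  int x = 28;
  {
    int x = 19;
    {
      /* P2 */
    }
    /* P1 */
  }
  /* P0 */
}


P2's block does not declare x; resolves to the enclosing declaration at depth 1
x = 19


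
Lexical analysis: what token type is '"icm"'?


Pattern: double-quoted sequence
Type: STRING_LITERAL


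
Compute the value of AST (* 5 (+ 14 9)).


Evaluate inner: (+ 14 9) = 23
Evaluate root: (* 5 23) = 115
Result: 115


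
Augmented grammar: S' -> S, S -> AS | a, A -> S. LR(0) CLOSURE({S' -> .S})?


Start: S' -> .S
For each item with dot before a nonterminal B, add B -> .γ for every B-production
Closure: [S' -> .S, S -> .AS, S -> .a, A -> .S]


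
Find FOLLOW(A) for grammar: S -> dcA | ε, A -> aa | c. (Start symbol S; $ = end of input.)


$ ∈ FOLLOW(S). For each A -> αBβ: add FIRST(β)\{ε} to FOLLOW(B); if β nullable, add FOLLOW(A).
FOLLOW(A) = {$}


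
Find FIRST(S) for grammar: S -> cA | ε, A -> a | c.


Per alternative of S: FIRST(cA) = {c}; FIRST(ε) = {ε}
FIRST(S) = {c, ε}


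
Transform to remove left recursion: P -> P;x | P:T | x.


Left-recursive alternatives: P;x, P:T; non-recursive: x
Introduce P': P -> xP', P' -> ;xP' | :TP' | ε


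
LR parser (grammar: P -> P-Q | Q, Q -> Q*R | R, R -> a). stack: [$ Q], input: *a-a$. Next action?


shift '*' to continue Q -> Q*R
Action: shift


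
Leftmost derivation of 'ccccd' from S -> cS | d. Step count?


Derivation: S => cS => ccS => cccS => ccccS => ccccd
Steps: 5


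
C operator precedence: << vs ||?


'<<' is shift (level 8); '||' is logical OR (level 1)
Higher level binds tighter
'<<' has higher precedence than '||'


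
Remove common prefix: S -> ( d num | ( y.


Common prefix: '('
Factored: S -> ( S', S' -> d num | y


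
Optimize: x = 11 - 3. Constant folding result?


11 - 3 = 8 at compile time
Optimized: x = 8


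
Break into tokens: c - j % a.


Scan left to right, longest-match per lexeme
Tokens: ID(c), OP(-), ID(j), OP(%), ID(a)


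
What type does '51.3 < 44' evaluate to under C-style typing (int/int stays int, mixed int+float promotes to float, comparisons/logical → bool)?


Operand types: float < int
Rule: comparison yields bool
Result type: bool


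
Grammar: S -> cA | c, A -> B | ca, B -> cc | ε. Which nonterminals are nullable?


A nonterminal is nullable iff some alternative derives ε (directly, or every symbol in it is nullable)
Nullable: {A, B}


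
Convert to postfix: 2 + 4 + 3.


Left to right (same or higher precedence on left)
Postfix: 2 4 + 3 +


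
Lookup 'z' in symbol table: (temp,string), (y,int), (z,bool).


Lookup 'z' → type bool


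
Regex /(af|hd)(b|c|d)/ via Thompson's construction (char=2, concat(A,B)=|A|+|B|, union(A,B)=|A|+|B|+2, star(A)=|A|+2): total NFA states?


Syntax tree has 7 char leaf(s), 3 union(s), 0 star(s)
chars contribute 7×2 = 14; each union adds +2; each star adds +2
Total: 14 + 6 + 0 = 20 states


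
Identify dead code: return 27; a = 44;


statement follows a return and is unreachable
Dead: 'a = 44'


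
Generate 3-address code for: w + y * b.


Break into single-operator statements:
t1 = y * b
t2 = w + t1


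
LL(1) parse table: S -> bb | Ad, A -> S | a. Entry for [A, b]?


For [A, b]: 'b' ∈ FIRST(S)
Entry: A -> S


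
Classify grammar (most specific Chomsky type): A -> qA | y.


Right-linear: every RHS is a terminal or a terminal followed by one nonterminal
Classification: Type 3 (Regular)


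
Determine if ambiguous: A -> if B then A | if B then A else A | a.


dangling else: 'if B then if B then a else a' parses two ways
Ambiguous


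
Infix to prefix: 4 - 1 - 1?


left-to-right (same/higher precedence on left): tree is (- (- 4 1) 1)
Prefix: - - 4 1 1


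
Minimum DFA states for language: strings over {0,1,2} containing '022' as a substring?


KMP-style automaton: 3 progress states + 1 absorbing accept = 4
Minimal DFA: 4 states


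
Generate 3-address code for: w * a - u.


Break into single-operator statements:
t1 = w * a
t2 = t1 - u


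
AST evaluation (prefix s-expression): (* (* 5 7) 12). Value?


Evaluate inner: (* 5 7) = 35
Evaluate root: (* 35 12) = 420
Result: 420


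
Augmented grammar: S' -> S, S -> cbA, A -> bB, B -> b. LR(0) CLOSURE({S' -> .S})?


Start: S' -> .S
For each item with dot before a nonterminal B, add B -> .γ for every B-production
Closure: [S' -> .S, S -> .cbA]


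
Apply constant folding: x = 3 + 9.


3 + 9 = 12 at compile time
Optimized: x = 12


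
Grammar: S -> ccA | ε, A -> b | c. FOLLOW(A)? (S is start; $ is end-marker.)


$ ∈ FOLLOW(S). For each A -> αBβ: add FIRST(β)\{ε} to FOLLOW(B); if β nullable, add FOLLOW(A).
FOLLOW(A) = {$}


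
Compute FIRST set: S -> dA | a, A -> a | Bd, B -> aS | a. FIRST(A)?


Per alternative of A: FIRST(a) = {a}; FIRST(Bd) = {a}
FIRST(A) = {a}


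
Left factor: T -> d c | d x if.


Common prefix: 'd'
Factored: T -> d T', T' -> c | x if


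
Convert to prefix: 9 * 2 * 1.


left-to-right (same/higher precedence on left): tree is (* (* 9 2) 1)
Prefix: * * 9 2 1


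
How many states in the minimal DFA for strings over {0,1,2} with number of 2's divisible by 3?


Track (count of 2) mod 3: states 0..2, accept at 0
Minimal DFA: 3 states


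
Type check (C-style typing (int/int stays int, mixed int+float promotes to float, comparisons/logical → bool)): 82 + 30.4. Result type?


Operand types: int + float
Rule: mixed int/float promotes to float; int/int stays int
Result type: float


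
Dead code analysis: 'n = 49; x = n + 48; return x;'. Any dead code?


n is read by x's definition; x is returned
No dead code


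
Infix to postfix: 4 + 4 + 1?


Left to right (same or higher precedence on left)
Postfix: 4 4 + 1 +


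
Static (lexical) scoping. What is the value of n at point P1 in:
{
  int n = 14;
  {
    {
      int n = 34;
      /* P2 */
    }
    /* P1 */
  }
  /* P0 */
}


P1's block does not declare n; resolves to the enclosing declaration at depth 0
n = 14


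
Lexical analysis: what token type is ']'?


Pattern: delimiter/punctuation
Type: PUNCTUATION


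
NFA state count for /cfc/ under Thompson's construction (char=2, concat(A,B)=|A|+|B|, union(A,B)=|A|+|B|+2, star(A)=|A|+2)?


Syntax tree has 3 char leaf(s), 0 union(s), 0 star(s)
chars contribute 3×2 = 6; each union adds +2; each star adds +2
Total: 6 + 0 + 0 = 6 states


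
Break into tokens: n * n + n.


Scan left to right, longest-match per lexeme
Tokens: ID(n), OP(*), ID(n), OP(+), ID(n)


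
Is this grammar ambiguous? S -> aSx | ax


balanced a^n…x^n: each string has a unique parse
Unambiguous


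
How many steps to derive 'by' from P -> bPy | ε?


Derivation: P => bPy => by
Steps: 2


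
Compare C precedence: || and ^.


'^' is bitwise XOR (level 4); '||' is logical OR (level 1)
Higher level binds tighter
'^' has higher precedence than '||'


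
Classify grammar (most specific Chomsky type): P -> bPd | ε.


Single nonterminal LHS, but b^n d^n is not regular
Classification: Type 2 (Context-Free)


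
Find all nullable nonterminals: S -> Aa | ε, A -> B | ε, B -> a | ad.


A nonterminal is nullable iff some alternative derives ε (directly, or every symbol in it is nullable)
Nullable: {A, S}


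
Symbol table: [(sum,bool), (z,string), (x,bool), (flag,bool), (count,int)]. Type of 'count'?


Lookup 'count' → type int


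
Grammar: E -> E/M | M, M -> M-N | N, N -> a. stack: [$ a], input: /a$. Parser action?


'a' on top is the handle for N -> a
Action: reduce (N -> a)


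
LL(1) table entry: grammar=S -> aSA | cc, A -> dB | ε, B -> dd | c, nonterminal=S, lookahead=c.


For [S, c]: 'c' ∈ FIRST(cc)
Entry: S -> cc


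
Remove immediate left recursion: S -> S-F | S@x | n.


Left-recursive alternatives: S-F, S@x; non-recursive: n
Introduce S': S -> nS', S' -> -FS' | @xS' | ε


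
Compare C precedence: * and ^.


'*' is multiplicative (level 10); '^' is bitwise XOR (level 4)
Higher level binds tighter
'*' has higher precedence than '^'


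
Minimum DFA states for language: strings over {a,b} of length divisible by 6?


Track length mod 6: states 0..5, accept at 0
Minimal DFA: 6 states


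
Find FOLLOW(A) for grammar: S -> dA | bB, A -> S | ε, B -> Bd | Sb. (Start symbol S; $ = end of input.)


$ ∈ FOLLOW(S). For each A -> αBβ: add FIRST(β)\{ε} to FOLLOW(B); if β nullable, add FOLLOW(A).
FOLLOW(A) = {$, b}


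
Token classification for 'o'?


Pattern: letter/underscore followed by alphanumerics, not a keyword
Type: IDENTIFIER


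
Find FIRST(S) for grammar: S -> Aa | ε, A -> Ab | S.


Per alternative of S: FIRST(Aa) = {a, b}; FIRST(ε) = {ε}
FIRST(S) = {a, b, ε}


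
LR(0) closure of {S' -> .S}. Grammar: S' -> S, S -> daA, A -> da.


Start: S' -> .S
For each item with dot before a nonterminal B, add B -> .γ for every B-production
Closure: [S' -> .S, S -> .daA]


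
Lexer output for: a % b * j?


Scan left to right, longest-match per lexeme
Tokens: ID(a), OP(%), ID(b), OP(*), ID(j)


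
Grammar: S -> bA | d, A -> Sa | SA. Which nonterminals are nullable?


A nonterminal is nullable iff some alternative derives ε (directly, or every symbol in it is nullable)
Nullable: {}


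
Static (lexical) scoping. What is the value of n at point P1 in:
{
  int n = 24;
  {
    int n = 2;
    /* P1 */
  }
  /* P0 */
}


n declared in the same block as P1
n = 2


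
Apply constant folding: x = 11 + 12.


11 + 12 = 23 at compile time
Optimized: x = 23


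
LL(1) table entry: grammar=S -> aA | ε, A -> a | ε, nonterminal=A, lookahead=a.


For [A, a]: 'a' ∈ FIRST(a)
Entry: A -> a


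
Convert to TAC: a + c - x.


Break into single-operator statements:
t1 = a + c
t2 = t1 - x


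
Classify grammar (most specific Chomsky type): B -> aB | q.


Right-linear: every RHS is a terminal or a terminal followed by one nonterminal
Classification: Type 3 (Regular)


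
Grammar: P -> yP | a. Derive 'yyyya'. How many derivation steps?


Derivation: P => yP => yyP => yyyP => yyyyP => yyyya
Steps: 5


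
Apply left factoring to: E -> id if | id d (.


Common prefix: 'id'
Factored: E -> id E', E' -> if | d (


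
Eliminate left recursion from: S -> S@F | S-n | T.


Left-recursive alternatives: S@F, S-n; non-recursive: T
Introduce S': S -> TS', S' -> @FS' | -nS' | ε


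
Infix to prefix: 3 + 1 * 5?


'*' binds tighter: tree is (+ 3 (* 1 5))
Prefix: + 3 * 1 5


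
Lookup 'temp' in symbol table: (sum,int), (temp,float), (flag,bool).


Lookup 'temp' → type float


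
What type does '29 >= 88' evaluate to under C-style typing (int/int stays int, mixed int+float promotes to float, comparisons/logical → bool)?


Operand types: int >= int
Rule: comparison yields bool
Result type: bool


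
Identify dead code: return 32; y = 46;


statement follows a return and is unreachable
Dead: 'y = 46'


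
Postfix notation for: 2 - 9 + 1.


Left to right (same or higher precedence on left)
Postfix: 2 9 - 1 +


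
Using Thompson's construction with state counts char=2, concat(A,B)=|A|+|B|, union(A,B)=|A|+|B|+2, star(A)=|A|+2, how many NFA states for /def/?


Syntax tree has 3 char leaf(s), 0 union(s), 0 star(s)
chars contribute 3×2 = 6; each union adds +2; each star adds +2
Total: 6 + 0 + 0 = 6 states


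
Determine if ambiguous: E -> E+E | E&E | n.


'n+n&n' has two parse trees (no precedence encoded between + and &)
Ambiguous


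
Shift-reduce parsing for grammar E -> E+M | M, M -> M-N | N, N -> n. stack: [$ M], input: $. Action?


lookahead ∉ {-} so M won't extend; reduce E -> M
Action: reduce (E -> M)


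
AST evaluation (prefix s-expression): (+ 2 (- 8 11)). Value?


Evaluate inner: (- 8 11) = -3
Evaluate root: (+ 2 -3) = -1
Result: -1


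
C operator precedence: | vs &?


'&' is bitwise AND (level 5); '|' is bitwise OR (level 3)
Higher level binds tighter
'&' has higher precedence than '|'


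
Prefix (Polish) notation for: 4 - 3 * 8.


'*' binds tighter: tree is (- 4 (* 3 8))
Prefix: - 4 * 3 8


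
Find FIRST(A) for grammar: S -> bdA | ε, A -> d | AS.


Per alternative of A: FIRST(d) = {d}; FIRST(AS) = {d}
FIRST(A) = {d}


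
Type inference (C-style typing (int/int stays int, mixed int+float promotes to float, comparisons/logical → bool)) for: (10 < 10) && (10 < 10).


Operand types: bool && bool
Rule: logical operators take bool operands and yield bool
Result type: bool


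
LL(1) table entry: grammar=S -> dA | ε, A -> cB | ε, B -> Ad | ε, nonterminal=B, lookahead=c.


For [B, c]: 'c' ∈ FIRST(Ad)
Entry: B -> Ad


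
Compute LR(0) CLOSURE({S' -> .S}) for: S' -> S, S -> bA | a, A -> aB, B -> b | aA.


Start: S' -> .S
For each item with dot before a nonterminal B, add B -> .γ for every B-production
Closure: [S' -> .S, S -> .bA, S -> .a]


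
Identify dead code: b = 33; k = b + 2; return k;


b is read by k's definition; k is returned
No dead code


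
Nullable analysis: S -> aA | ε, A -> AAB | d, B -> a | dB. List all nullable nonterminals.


A nonterminal is nullable iff some alternative derives ε (directly, or every symbol in it is nullable)
Nullable: {S}


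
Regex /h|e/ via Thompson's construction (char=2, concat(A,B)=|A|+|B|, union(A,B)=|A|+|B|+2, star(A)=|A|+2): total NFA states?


Syntax tree has 2 char leaf(s), 1 union(s), 0 star(s)
chars contribute 2×2 = 4; each union adds +2; each star adds +2
Total: 4 + 2 + 0 = 6 states


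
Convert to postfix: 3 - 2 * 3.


* has higher precedence, evaluate 2*3 first
Postfix: 3 2 3 * -


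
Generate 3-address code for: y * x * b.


Break into single-operator statements:
t1 = y * x
t2 = t1 * b


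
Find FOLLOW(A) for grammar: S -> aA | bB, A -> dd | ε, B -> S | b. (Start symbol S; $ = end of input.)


$ ∈ FOLLOW(S). For each A -> αBβ: add FIRST(β)\{ε} to FOLLOW(B); if β nullable, add FOLLOW(A).
FOLLOW(A) = {$}


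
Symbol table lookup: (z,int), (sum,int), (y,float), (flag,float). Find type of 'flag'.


Lookup 'flag' → type float


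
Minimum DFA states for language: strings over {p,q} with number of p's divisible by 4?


Track (count of p) mod 4: states 0..3, accept at 0
Minimal DFA: 4 states


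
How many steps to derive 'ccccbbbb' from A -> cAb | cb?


Derivation: A => cAb => ccAbb => cccAbbb => ccccbbbb
Steps: 4


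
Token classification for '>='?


Pattern: operator symbol
Type: OPERATOR


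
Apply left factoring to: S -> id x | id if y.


Common prefix: 'id'
Factored: S -> id S', S' -> x | if y


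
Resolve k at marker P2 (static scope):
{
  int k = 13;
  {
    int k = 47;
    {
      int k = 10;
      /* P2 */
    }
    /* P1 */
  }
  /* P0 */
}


k declared in the same block as P2
k = 10


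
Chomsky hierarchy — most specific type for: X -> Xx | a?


Left-linear: every RHS is a terminal or one nonterminal followed by a terminal
Classification: Type 3 (Regular)


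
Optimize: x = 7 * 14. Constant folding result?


7 * 14 = 98 at compile time
Optimized: x = 98


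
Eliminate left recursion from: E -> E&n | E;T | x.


Left-recursive alternatives: E&n, E;T; non-recursive: x
Introduce E': E -> xE', E' -> &nE' | ;TE' | ε


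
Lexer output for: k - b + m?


Scan left to right, longest-match per lexeme
Tokens: ID(k), OP(-), ID(b), OP(+), ID(m)


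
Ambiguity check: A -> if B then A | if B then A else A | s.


dangling else: 'if B then if B then s else s' parses two ways
Ambiguous


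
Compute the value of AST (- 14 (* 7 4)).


Evaluate inner: (* 7 4) = 28
Evaluate root: (- 14 28) = -14
Result: -14


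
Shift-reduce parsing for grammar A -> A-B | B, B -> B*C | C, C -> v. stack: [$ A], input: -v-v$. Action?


shift '-' to continue A -> A-B
Action: shift


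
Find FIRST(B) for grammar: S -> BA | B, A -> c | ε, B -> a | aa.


Per alternative of B: FIRST(a) = {a}; FIRST(aa) = {a}
FIRST(B) = {a}


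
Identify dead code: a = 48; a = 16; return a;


first assignment to a is overwritten before any read
Dead: 'a = 48'


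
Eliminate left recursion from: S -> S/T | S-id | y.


Left-recursive alternatives: S/T, S-id; non-recursive: y
Introduce S': S -> yS', S' -> /TS' | -idS' | ε


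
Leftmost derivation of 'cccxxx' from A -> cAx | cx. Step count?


Derivation: A => cAx => ccAxx => cccxxx
Steps: 3


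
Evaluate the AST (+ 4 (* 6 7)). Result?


Evaluate inner: (* 6 7) = 42
Evaluate root: (+ 4 42) = 46
Result: 46


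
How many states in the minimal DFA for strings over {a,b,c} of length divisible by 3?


Track length mod 3: states 0..2, accept at 0
Minimal DFA: 3 states


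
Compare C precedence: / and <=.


'/' is multiplicative (level 10); '<=' is relational (level 7)
Higher level binds tighter
'/' has higher precedence than '<='


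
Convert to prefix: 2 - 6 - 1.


left-to-right (same/higher precedence on left): tree is (- (- 2 6) 1)
Prefix: - - 2 6 1


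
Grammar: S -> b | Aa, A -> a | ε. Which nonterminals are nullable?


A nonterminal is nullable iff some alternative derives ε (directly, or every symbol in it is nullable)
Nullable: {A}


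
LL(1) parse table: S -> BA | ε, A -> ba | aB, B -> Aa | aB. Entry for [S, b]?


For [S, b]: 'b' ∈ FIRST(BA)
Entry: S -> BA


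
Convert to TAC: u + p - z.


Break into single-operator statements:
t1 = u + p
t2 = t1 - z


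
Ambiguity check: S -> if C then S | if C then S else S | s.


dangling else: 'if C then if C then s else s' parses two ways
Ambiguous


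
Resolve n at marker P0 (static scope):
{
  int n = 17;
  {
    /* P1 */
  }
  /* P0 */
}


n declared in the same block as P0
n = 17


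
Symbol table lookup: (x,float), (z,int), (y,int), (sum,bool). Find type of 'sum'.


Lookup 'sum' → type bool


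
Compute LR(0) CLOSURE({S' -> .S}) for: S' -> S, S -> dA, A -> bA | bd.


Start: S' -> .S
For each item with dot before a nonterminal B, add B -> .γ for every B-production
Closure: [S' -> .S, S -> .dA]


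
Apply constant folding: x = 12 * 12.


12 * 12 = 144 at compile time
Optimized: x = 144


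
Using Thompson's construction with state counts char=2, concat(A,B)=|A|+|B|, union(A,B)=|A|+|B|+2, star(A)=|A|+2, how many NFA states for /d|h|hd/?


Syntax tree has 4 char leaf(s), 2 union(s), 0 star(s)
chars contribute 4×2 = 8; each union adds +2; each star adds +2
Total: 8 + 4 + 0 = 12 states


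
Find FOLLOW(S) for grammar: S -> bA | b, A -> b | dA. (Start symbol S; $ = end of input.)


$ ∈ FOLLOW(S). For each A -> αBβ: add FIRST(β)\{ε} to FOLLOW(B); if β nullable, add FOLLOW(A).
FOLLOW(S) = {$}


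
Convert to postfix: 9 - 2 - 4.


Left to right (same or higher precedence on left)
Postfix: 9 2 - 4 -


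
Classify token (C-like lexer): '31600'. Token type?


Pattern: digits only
Type: INTEGER_LITERAL


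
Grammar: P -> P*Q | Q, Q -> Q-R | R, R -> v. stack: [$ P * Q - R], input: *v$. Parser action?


handle 'Q-R' on top
Action: reduce (Q -> Q-R)


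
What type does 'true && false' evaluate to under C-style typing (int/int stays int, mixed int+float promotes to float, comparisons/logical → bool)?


Operand types: bool && bool
Rule: logical operators take bool operands and yield bool
Result type: bool


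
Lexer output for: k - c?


Scan left to right, longest-match per lexeme
Tokens: ID(k), OP(-), ID(c)


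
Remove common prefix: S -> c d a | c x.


Common prefix: 'c'
Factored: S -> c S', S' -> d a | x


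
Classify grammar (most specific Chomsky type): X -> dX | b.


Right-linear: every RHS is a terminal or a terminal followed by one nonterminal
Classification: Type 3 (Regular)


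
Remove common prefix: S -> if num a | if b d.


Common prefix: 'if'
Factored: S -> if S', S' -> num a | b d


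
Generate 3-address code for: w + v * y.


Break into single-operator statements:
t1 = v * y
t2 = w + t1


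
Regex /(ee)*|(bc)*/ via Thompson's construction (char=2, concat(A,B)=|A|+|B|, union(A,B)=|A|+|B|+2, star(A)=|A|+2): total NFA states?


Syntax tree has 4 char leaf(s), 1 union(s), 2 star(s)
chars contribute 4×2 = 8; each union adds +2; each star adds +2
Total: 8 + 2 + 4 = 14 states


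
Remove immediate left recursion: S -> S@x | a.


Left-recursive alternatives: S@x; non-recursive: a
Introduce S': S -> aS', S' -> @xS' | ε


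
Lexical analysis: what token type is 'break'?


Pattern: reserved word
Type: KEYWORD


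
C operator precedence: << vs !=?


'<<' is shift (level 8); '!=' is equality (level 6)
Higher level binds tighter
'<<' has higher precedence than '!='


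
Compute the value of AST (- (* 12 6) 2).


Evaluate inner: (* 12 6) = 72
Evaluate root: (- 72 2) = 70
Result: 70


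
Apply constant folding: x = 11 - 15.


11 - 15 = -4 at compile time
Optimized: x = -4


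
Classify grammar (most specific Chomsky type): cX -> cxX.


LHS has context (more than one symbol) and |LHS| ≤ |RHS|
Classification: Type 1 (Context-Sensitive)


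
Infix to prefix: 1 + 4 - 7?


left-to-right (same/higher precedence on left): tree is (- (+ 1 4) 7)
Prefix: - + 1 4 7


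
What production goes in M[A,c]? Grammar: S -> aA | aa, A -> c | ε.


For [A, c]: 'c' ∈ FIRST(c)
Entry: A -> c


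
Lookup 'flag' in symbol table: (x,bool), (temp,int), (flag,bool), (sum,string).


Lookup 'flag' → type bool


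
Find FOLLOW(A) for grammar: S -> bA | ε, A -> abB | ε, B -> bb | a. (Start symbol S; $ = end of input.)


$ ∈ FOLLOW(S). For each A -> αBβ: add FIRST(β)\{ε} to FOLLOW(B); if β nullable, add FOLLOW(A).
FOLLOW(A) = {$}


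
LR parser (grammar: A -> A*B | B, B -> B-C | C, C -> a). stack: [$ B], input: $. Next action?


lookahead ∉ {-} so B won't extend; reduce A -> B
Action: reduce (A -> B)


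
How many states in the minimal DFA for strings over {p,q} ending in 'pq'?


Track the longest suffix of input matching a prefix of 'pq': 3 classes (prefixes of length 0..2)
Minimal DFA: 3 states


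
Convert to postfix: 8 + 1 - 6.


Left to right (same or higher precedence on left)
Postfix: 8 1 + 6 -


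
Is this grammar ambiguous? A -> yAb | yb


balanced y^n…b^n: each string has a unique parse
Unambiguous


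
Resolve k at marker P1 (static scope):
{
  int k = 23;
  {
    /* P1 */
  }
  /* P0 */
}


P1's block does not declare k; resolves to the enclosing declaration at depth 0
k = 23


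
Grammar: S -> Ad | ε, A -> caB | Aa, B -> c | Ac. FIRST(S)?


Per alternative of S: FIRST(Ad) = {c}; FIRST(ε) = {ε}
FIRST(S) = {c, ε}


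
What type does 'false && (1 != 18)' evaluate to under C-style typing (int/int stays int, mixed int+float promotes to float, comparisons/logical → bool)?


Operand types: bool && bool
Rule: logical operators take bool operands and yield bool
Result type: bool


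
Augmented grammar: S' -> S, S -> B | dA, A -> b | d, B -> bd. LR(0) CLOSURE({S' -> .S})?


Start: S' -> .S
For each item with dot before a nonterminal B, add B -> .γ for every B-production
Closure: [S' -> .S, S -> .B, S -> .dA, B -> .bd]


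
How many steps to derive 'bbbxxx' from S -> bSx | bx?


Derivation: S => bSx => bbSxx => bbbxxx
Steps: 3


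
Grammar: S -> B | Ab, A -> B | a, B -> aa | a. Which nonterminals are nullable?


A nonterminal is nullable iff some alternative derives ε (directly, or every symbol in it is nullable)
Nullable: {}


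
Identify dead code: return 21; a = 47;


statement follows a return and is unreachable
Dead: 'a = 47'


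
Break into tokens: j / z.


Scan left to right, longest-match per lexeme
Tokens: ID(j), OP(/), ID(z)


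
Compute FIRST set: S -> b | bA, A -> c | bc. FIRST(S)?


Per alternative of S: FIRST(b) = {b}; FIRST(bA) = {b}
FIRST(S) = {b}


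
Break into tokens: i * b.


Scan left to right, longest-match per lexeme
Tokens: ID(i), OP(*), ID(b)


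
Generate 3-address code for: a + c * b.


Break into single-operator statements:
t1 = c * b
t2 = a + t1


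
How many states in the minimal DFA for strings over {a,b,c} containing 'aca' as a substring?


KMP-style automaton: 3 progress states + 1 absorbing accept = 4
Minimal DFA: 4 states


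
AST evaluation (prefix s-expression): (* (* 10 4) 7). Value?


Evaluate inner: (* 10 4) = 40
Evaluate root: (* 40 7) = 280
Result: 280


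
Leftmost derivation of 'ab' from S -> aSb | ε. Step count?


Derivation: S => aSb => ab
Steps: 2


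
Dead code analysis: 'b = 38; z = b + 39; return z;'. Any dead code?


b is read by z's definition; z is returned
No dead code


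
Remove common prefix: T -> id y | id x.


Common prefix: 'id'
Factored: T -> id T', T' -> y | x


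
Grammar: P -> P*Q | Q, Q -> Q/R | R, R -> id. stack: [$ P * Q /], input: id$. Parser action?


no handle; shift 'id'
Action: shift


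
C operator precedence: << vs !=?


'<<' is shift (level 8); '!=' is equality (level 6)
Higher level binds tighter
'<<' has higher precedence than '!='


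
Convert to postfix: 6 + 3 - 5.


Left to right (same or higher precedence on left)
Postfix: 6 3 + 5 -


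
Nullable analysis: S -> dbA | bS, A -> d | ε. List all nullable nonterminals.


A nonterminal is nullable iff some alternative derives ε (directly, or every symbol in it is nullable)
Nullable: {A}


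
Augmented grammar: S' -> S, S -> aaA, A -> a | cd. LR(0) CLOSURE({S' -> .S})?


Start: S' -> .S
For each item with dot before a nonterminal B, add B -> .γ for every B-production
Closure: [S' -> .S, S -> .aaA]


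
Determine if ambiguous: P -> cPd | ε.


balanced c^n…d^n: each string has a unique parse
Unambiguous


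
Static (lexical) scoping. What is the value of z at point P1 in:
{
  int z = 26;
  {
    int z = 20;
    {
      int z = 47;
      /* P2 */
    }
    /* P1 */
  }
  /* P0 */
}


z declared in the same block as P1
z = 20


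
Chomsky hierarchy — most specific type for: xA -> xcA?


LHS has context (more than one symbol) and |LHS| ≤ |RHS|
Classification: Type 1 (Context-Sensitive)


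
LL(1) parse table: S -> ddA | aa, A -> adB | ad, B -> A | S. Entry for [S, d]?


For [S, d]: 'd' ∈ FIRST(ddA)
Entry: S -> ddA


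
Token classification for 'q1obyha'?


Pattern: letter/underscore followed by alphanumerics, not a keyword
Type: IDENTIFIER


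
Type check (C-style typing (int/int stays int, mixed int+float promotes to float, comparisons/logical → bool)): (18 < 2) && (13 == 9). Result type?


Operand types: bool && bool
Rule: logical operators take bool operands and yield bool
Result type: bool


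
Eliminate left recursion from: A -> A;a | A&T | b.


Left-recursive alternatives: A;a, A&T; non-recursive: b
Introduce A': A -> bA', A' -> ;aA' | &TA' | ε


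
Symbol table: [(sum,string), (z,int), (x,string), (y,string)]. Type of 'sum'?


Lookup 'sum' → type string


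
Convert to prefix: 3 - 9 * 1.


'*' binds tighter: tree is (- 3 (* 9 1))
Prefix: - 3 * 9 1


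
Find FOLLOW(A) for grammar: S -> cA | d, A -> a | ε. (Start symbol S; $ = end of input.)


$ ∈ FOLLOW(S). For each A -> αBβ: add FIRST(β)\{ε} to FOLLOW(B); if β nullable, add FOLLOW(A).
FOLLOW(A) = {$}


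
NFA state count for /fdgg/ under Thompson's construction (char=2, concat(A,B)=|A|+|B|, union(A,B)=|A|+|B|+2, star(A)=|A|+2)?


Syntax tree has 4 char leaf(s), 0 union(s), 0 star(s)
chars contribute 4×2 = 8; each union adds +2; each star adds +2
Total: 8 + 0 + 0 = 8 states
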